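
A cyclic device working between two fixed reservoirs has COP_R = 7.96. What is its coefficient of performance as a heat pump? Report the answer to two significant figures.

The first law on one cycle gives Q_H = Q_C + W, so Q_H/W = Q_C/W + 1.
COP_HP = COP_R + 1 = 7.96 + 1 = 8.96.

9.0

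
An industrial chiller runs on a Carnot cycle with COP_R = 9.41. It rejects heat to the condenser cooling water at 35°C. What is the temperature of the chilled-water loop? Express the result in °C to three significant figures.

For a Carnot refrigerator COP_R = T_C/(T_H − T_C), so T_C = COP·T_H/(1 + COP).
With T_H = 308.15 K, T_C = 9.41 × 308.15/10.41 = 278.55 K.
Converting, 278.55 K = 5.40°C.

5.40 °C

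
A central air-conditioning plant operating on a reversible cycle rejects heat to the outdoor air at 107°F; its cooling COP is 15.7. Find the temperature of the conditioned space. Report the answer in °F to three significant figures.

73.1 °F

For a Carnot refrigerator COP_R = T_C/(T_H − T_C), so T_C = COP·T_H/(1 + COP).
With T_H = 314.82 K, T_C = 15.7 × 314.82/16.70 = 295.97 K.
Converting, 295.97 K = 73.07°F.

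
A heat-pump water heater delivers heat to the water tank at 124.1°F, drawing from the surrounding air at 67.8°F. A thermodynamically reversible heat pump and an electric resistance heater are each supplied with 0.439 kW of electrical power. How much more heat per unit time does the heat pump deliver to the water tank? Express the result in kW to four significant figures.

4.113 kW

In absolute terms T_C = 293.04 K and T_H = 324.32 K, so ΔT = 31.28 K.
COP_Carnot = T_H/ΔT = 324.32/31.28 = 10.37.
The heat pump delivers Q̇_H = COP × Ẇ = 4.552 kW; the resistance heater delivers Ẇ = 0.4390 kW.
Extra = (COP − 1)·Ẇ = 4.113 kW.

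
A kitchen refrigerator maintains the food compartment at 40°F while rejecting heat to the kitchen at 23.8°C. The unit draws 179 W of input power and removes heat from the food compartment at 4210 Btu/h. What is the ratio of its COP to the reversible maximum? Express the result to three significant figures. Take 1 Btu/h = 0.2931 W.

Converting, Q̇_C = 4210 Btu/h = 1234 W, so COP_actual = Q̇_C/Ẇ = 1234/179.0 = 6.894.
In absolute terms T_C = 277.59 K and T_H = 296.95 K, so ΔT = 19.36 K.
COP_Carnot = T_C/ΔT = 277.59/19.36 = 14.34.
η_II = COP_actual/COP_Carnot = 6.894/14.34 = 0.4807.

0.481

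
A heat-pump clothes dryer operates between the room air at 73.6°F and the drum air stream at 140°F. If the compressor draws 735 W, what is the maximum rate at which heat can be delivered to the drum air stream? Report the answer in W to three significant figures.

In absolute terms T_C = 296.26 K and T_H = 333.15 K, so ΔT = 36.89 K.
COP_Carnot = T_H/ΔT = 333.15/36.89 = 9.031.
Q̇_max = COP_Carnot × Ẇ = 9.031 × 735.0 W = 6638 W.

6640 W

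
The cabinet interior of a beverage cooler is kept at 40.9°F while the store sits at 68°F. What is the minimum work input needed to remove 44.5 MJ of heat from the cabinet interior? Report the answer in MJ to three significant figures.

In absolute terms T_C = 278.09 K and T_H = 293.15 K, so ΔT = 15.06 K.
The reversible limit is COP_R = T_C/ΔT = 18.47, so W_min = Q_C/COP = Q_C·ΔT/T_C.
W_min = 44.50 × 15.06/278.09 = 2.409 MJ.

2.41 MJ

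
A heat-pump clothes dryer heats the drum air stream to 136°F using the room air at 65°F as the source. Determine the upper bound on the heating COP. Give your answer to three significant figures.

In absolute terms T_C = 291.48 K and T_H = 330.93 K, so ΔT = 39.44 K.
For a reversible cycle, COP_Carnot = T_H/ΔT = 330.93/39.44 = 8.390.

8.39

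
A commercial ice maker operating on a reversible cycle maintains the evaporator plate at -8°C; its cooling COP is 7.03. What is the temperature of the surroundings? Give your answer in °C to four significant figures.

COP_R = T_C/(T_H − T_C) gives T_H − T_C = T_C/COP.
With T_C = 265.15 K, T_H = 265.15 × (1 + 1/7.03) = 302.87 K.
Converting, 302.87 K = 29.72°C.

29.72 °C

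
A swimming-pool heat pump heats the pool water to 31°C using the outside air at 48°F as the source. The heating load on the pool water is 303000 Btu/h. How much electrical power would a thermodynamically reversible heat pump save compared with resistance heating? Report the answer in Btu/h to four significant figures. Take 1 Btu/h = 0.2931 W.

In absolute terms T_C = 282.04 K and T_H = 304.15 K, so ΔT = 22.11 K.
COP_Carnot = T_H/ΔT = 304.15/22.11 = 13.76.
Resistance heating needs Ẇ_res = Q̇_H = 303000 Btu/h; the reversible heat pump needs only Ẇ_hp = Q̇_H/COP = 22030 Btu/h.
Saving = 303000 − 22030 = 281000 Btu/h.

281000 Btu/h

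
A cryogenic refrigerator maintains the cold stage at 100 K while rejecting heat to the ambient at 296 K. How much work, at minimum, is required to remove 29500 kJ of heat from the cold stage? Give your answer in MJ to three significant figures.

57.8 MJ

The reservoir spacing is ΔT = 296 − 100 = 196.0 K.
The reversible limit is COP_R = T_C/ΔT = 0.5102, so W_min = Q_C/COP = Q_C·ΔT/T_C.
W_min = 29500 × 196.0/100.00 = 57820 kJ = 57.82 MJ.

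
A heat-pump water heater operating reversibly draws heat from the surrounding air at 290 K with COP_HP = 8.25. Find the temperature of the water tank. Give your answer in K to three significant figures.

330 K

COP_HP = T_H/(T_H − T_C) rearranges to T_H = COP·T_C/(COP − 1).
With T_C = 290.00 K, T_H = 8.25 × 290.00/7.250 = 330.00 K.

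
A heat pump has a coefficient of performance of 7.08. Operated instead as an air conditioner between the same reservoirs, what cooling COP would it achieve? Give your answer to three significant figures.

6.08

Since Q_H = Q_C + W for any cycle, COP_R = Q_C/W = Q_H/W − 1.
COP_R = 7.08 − 1 = 6.08.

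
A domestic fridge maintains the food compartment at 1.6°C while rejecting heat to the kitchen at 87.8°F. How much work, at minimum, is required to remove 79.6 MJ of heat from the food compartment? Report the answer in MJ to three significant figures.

In absolute terms T_C = 274.75 K and T_H = 304.15 K, so ΔT = 29.40 K.
The reversible limit is COP_R = T_C/ΔT = 9.345, so W_min = Q_C/COP = Q_C·ΔT/T_C.
W_min = 79.60 × 29.40/274.75 = 8.518 MJ.

8.52 MJ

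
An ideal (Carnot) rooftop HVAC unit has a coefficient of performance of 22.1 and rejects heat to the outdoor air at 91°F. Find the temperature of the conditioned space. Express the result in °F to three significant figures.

67.2 °F

For a Carnot refrigerator COP_R = T_C/(T_H − T_C), so T_C = COP·T_H/(1 + COP).
With T_H = 305.93 K, T_C = 22.1 × 305.93/23.10 = 292.68 K.
Converting, 292.68 K = 67.16°F.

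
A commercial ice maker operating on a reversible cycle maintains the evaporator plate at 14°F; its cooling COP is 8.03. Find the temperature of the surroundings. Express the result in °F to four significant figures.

72.99 °F

COP_R = T_C/(T_H − T_C) gives T_H − T_C = T_C/COP.
With T_C = 263.15 K, T_H = 263.15 × (1 + 1/8.03) = 295.92 K.
Converting, 295.92 K = 72.99°F.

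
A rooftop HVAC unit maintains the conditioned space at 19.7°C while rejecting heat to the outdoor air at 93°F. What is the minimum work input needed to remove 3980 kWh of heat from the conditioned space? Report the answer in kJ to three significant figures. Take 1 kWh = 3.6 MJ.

694000 kJ

In absolute terms T_C = 292.85 K and T_H = 307.04 K, so ΔT = 14.19 K.
The reversible limit is COP_R = T_C/ΔT = 20.64, so W_min = Q_C/COP = Q_C·ΔT/T_C.
W_min = 3980 × 14.19/292.85 = 192.8 kWh = 694200 kJ.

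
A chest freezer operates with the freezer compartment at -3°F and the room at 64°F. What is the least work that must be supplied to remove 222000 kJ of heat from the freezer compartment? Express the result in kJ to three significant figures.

32600 kJ

In absolute terms T_C = 253.71 K and T_H = 290.93 K, so ΔT = 37.22 K.
The reversible limit is COP_R = T_C/ΔT = 6.816, so W_min = Q_C/COP = Q_C·ΔT/T_C.
W_min = 222000 × 37.22/253.71 = 32570 kJ.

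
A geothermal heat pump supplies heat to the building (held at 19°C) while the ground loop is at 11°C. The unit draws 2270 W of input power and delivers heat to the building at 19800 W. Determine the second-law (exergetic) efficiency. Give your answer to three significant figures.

COP_actual = Q̇_H/Ẇ = 19800/2270 = 8.722.
In absolute terms T_C = 284.15 K and T_H = 292.15 K, so ΔT = 8.000 K.
COP_Carnot = T_H/ΔT = 292.15/8.000 = 36.52.
η_II = COP_actual/COP_Carnot = 8.722/36.52 = 0.2388.

0.239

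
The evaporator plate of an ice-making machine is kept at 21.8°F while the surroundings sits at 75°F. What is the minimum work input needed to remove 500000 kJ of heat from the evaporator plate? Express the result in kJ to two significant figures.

55000 kJ

In absolute terms T_C = 267.48 K and T_H = 297.04 K, so ΔT = 29.56 K.
The reversible limit is COP_R = T_C/ΔT = 9.050, so W_min = Q_C/COP = Q_C·ΔT/T_C.
W_min = 500000 × 29.56/267.48 = 55250 kJ.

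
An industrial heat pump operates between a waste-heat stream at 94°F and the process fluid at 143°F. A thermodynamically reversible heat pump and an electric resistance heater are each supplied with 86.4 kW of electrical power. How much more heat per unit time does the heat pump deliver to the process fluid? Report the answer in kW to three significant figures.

976 kW

In absolute terms T_C = 307.59 K and T_H = 334.82 K, so ΔT = 27.22 K.
COP_Carnot = T_H/ΔT = 334.82/27.22 = 12.30.
The heat pump delivers Q̇_H = COP × Ẇ = 1063 kW; the resistance heater delivers Ẇ = 86.40 kW.
Extra = (COP − 1)·Ẇ = 976.3 kW.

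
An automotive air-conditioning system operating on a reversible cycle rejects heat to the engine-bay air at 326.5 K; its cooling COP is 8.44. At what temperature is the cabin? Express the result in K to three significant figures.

292 K

For a Carnot refrigerator COP_R = T_C/(T_H − T_C), so T_C = COP·T_H/(1 + COP).
With T_H = 326.50 K, T_C = 8.44 × 326.50/9.440 = 291.91 K.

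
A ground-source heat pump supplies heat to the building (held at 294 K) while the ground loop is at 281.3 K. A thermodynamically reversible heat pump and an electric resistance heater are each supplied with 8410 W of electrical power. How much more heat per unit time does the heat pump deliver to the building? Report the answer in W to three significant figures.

The reservoir spacing is ΔT = 294 − 281.3 = 12.70 K.
COP_Carnot = T_H/ΔT = 294.00/12.70 = 23.15.
The heat pump delivers Q̇_H = COP × Ẇ = 194700 W; the resistance heater delivers Ẇ = 8410 W.
Extra = (COP − 1)·Ẇ = 186300 W.

186000 W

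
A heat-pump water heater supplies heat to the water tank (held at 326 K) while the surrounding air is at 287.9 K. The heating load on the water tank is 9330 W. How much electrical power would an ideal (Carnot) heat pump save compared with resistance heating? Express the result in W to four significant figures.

The reservoir spacing is ΔT = 326 − 287.9 = 38.10 K.
COP_Carnot = T_H/ΔT = 326.00/38.10 = 8.556.
Resistance heating needs Ẇ_res = Q̇_H = 9330 W; the reversible heat pump needs only Ẇ_hp = Q̇_H/COP = 1090 W.
Saving = 9330 − 1090 = 8240 W.

8240 W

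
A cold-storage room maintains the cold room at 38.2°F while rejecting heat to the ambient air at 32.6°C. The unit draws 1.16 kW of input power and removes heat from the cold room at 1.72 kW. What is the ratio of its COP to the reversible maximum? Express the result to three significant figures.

0.156

COP_actual = Q̇_C/Ẇ = 1.720/1.160 = 1.483.
In absolute terms T_C = 276.59 K and T_H = 305.75 K, so ΔT = 29.16 K.
COP_Carnot = T_C/ΔT = 276.59/29.16 = 9.487.
η_II = COP_actual/COP_Carnot = 1.483/9.487 = 0.1563.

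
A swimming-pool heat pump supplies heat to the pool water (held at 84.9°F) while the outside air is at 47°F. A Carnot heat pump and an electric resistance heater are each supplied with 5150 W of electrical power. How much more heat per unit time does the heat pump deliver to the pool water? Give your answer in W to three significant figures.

In absolute terms T_C = 281.48 K and T_H = 302.54 K, so ΔT = 21.06 K.
COP_Carnot = T_H/ΔT = 302.54/21.06 = 14.37.
The heat pump delivers Q̇_H = COP × Ẇ = 74000 W; the resistance heater delivers Ẇ = 5150 W.
Extra = (COP − 1)·Ẇ = 68850 W.

68800 W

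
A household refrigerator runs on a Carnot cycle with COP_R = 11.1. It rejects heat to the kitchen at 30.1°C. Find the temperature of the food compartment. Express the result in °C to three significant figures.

For a Carnot refrigerator COP_R = T_C/(T_H − T_C), so T_C = COP·T_H/(1 + COP).
With T_H = 303.25 K, T_C = 11.1 × 303.25/12.10 = 278.19 K.
Converting, 278.19 K = 5.04°C.

5.04 °C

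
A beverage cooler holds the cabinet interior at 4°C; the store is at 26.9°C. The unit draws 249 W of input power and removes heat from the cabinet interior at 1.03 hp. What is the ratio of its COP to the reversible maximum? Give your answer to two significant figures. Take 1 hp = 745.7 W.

0.25

Converting, Q̇_C = 1.030 hp = 768.1 W, so COP_actual = Q̇_C/Ẇ = 768.1/249.0 = 3.085.
In absolute terms T_C = 277.15 K and T_H = 300.05 K, so ΔT = 22.90 K.
COP_Carnot = T_C/ΔT = 277.15/22.90 = 12.10.
η_II = COP_actual/COP_Carnot = 3.085/12.10 = 0.2549.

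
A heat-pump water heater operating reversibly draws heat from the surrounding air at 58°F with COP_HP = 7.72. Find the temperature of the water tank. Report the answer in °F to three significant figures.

COP_HP = T_H/(T_H − T_C) rearranges to T_H = COP·T_C/(COP − 1).
With T_C = 287.59 K, T_H = 7.72 × 287.59/6.720 = 330.39 K.
Converting, 330.39 K = 135.03°F.

135 °F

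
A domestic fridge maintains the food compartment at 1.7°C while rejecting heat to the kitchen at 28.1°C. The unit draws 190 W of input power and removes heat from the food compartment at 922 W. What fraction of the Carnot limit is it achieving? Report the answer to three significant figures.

0.466

COP_actual = Q̇_C/Ẇ = 922.0/190.0 = 4.853.
In absolute terms T_C = 274.85 K and T_H = 301.25 K, so ΔT = 26.40 K.
COP_Carnot = T_C/ΔT = 274.85/26.40 = 10.41.
η_II = COP_actual/COP_Carnot = 4.853/10.41 = 0.4661.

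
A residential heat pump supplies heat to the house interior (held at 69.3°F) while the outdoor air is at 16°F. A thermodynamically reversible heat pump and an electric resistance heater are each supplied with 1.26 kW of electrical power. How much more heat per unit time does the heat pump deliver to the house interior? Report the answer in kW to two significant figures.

11 kW

In absolute terms T_C = 264.26 K and T_H = 293.87 K, so ΔT = 29.61 K.
COP_Carnot = T_H/ΔT = 293.87/29.61 = 9.924.
The heat pump delivers Q̇_H = COP × Ẇ = 12.50 kW; the resistance heater delivers Ẇ = 1.260 kW.
Extra = (COP − 1)·Ẇ = 11.24 kW.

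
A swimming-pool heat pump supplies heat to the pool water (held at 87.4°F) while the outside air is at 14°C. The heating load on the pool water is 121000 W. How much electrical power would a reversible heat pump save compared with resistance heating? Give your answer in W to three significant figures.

In absolute terms T_C = 287.15 K and T_H = 303.93 K, so ΔT = 16.78 K.
COP_Carnot = T_H/ΔT = 303.93/16.78 = 18.11.
Resistance heating needs Ẇ_res = Q̇_H = 121000 W; the reversible heat pump needs only Ẇ_hp = Q̇_H/COP = 6680 W.
Saving = 121000 − 6680 = 114300 W.

114000 W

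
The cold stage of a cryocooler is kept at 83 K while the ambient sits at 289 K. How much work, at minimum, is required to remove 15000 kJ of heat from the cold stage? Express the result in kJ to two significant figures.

The reservoir spacing is ΔT = 289 − 83 = 206.0 K.
The reversible limit is COP_R = T_C/ΔT = 0.4029, so W_min = Q_C/COP = Q_C·ΔT/T_C.
W_min = 15000 × 206.0/83.00 = 37230 kJ.

37000 kJ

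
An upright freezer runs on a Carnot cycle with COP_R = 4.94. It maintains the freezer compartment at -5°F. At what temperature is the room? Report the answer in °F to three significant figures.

87.0 °F

COP_R = T_C/(T_H − T_C) gives T_H − T_C = T_C/COP.
With T_C = 252.59 K, T_H = 252.59 × (1 + 1/4.94) = 303.73 K.
Converting, 303.73 K = 87.04°F.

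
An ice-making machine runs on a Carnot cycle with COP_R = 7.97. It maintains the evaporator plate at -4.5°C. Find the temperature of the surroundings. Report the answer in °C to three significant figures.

COP_R = T_C/(T_H − T_C) gives T_H − T_C = T_C/COP.
With T_C = 268.65 K, T_H = 268.65 × (1 + 1/7.97) = 302.36 K.
Converting, 302.36 K = 29.21°C.

29.2 °C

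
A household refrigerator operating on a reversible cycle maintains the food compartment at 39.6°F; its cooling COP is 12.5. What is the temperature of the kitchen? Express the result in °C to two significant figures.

COP_R = T_C/(T_H − T_C) gives T_H − T_C = T_C/COP.
With T_C = 277.37 K, T_H = 277.37 × (1 + 1/12.5) = 299.56 K.
Converting, 299.56 K = 26.41°C.

26 °C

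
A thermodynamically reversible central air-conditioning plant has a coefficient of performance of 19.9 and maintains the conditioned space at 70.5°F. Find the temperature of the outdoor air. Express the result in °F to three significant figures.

COP_R = T_C/(T_H − T_C) gives T_H − T_C = T_C/COP.
With T_C = 294.54 K, T_H = 294.54 × (1 + 1/19.9) = 309.34 K.
Converting, 309.34 K = 97.14°F.

97.1 °F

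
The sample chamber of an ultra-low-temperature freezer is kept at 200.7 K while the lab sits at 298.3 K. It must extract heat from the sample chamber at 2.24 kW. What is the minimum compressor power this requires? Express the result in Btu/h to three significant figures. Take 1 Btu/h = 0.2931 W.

The reservoir spacing is ΔT = 298.3 − 200.7 = 97.60 K.
COP_Carnot = T_C/ΔT = 200.70/97.60 = 2.056.
Ẇ_min = Q̇/COP_Carnot = 2.240/2.056 = 1.089 kW = 3717 Btu/h.

3720 Btu/h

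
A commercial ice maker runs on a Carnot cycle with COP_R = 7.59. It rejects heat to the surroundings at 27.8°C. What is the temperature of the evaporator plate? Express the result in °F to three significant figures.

19.0 °F

For a Carnot refrigerator COP_R = T_C/(T_H − T_C), so T_C = COP·T_H/(1 + COP).
With T_H = 300.95 K, T_C = 7.59 × 300.95/8.590 = 265.92 K.
Converting, 265.92 K = 18.98°F.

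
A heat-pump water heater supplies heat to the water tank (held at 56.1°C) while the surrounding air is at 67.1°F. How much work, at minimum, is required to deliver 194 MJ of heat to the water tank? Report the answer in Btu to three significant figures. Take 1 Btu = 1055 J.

In absolute terms T_C = 292.65 K and T_H = 329.25 K, so ΔT = 36.60 K.
The reversible limit is COP_HP = T_H/ΔT = 8.996, so W_min = Q_H/COP = Q_H·ΔT/T_H.
W_min = 194.0 × 36.60/329.25 = 21.57 MJ = 20440 Btu.

20400 Btu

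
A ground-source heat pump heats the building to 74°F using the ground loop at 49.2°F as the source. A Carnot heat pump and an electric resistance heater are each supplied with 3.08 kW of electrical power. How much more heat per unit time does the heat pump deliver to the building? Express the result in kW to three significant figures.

In absolute terms T_C = 282.71 K and T_H = 296.48 K, so ΔT = 13.78 K.
COP_Carnot = T_H/ΔT = 296.48/13.78 = 21.52.
The heat pump delivers Q̇_H = COP × Ẇ = 66.28 kW; the resistance heater delivers Ẇ = 3.080 kW.
Extra = (COP − 1)·Ẇ = 63.20 kW.

63.2 kW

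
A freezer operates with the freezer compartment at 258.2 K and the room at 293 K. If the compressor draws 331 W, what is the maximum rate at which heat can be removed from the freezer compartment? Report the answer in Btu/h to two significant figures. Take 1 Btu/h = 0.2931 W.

8400 Btu/h

The reservoir spacing is ΔT = 293 − 258.2 = 34.80 K.
COP_Carnot = T_C/ΔT = 258.20/34.80 = 7.420.
Q̇_max = COP_Carnot × Ẇ = 7.420 × 331.0 W = 2456 W = 8379 Btu/h.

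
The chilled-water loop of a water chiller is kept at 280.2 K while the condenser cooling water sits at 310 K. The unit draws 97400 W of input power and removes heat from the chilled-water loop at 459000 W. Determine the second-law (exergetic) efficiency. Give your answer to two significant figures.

0.50

COP_actual = Q̇_C/Ẇ = 459000/97400 = 4.713.
The reservoir spacing is ΔT = 310 − 280.2 = 29.80 K.
COP_Carnot = T_C/ΔT = 280.20/29.80 = 9.403.
η_II = COP_actual/COP_Carnot = 4.713/9.403 = 0.5012.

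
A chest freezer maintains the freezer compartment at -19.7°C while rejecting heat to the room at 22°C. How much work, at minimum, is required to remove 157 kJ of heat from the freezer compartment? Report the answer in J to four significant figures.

In absolute terms T_C = 253.45 K and T_H = 295.15 K, so ΔT = 41.70 K.
The reversible limit is COP_R = T_C/ΔT = 6.078, so W_min = Q_C/COP = Q_C·ΔT/T_C.
W_min = 157.0 × 41.70/253.45 = 25.83 kJ = 25830 J.

25830 J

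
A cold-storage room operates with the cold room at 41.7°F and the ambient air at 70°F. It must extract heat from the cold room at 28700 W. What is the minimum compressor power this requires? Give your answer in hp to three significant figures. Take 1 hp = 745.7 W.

2.17 hp

In absolute terms T_C = 278.54 K and T_H = 294.26 K, so ΔT = 15.72 K.
COP_Carnot = T_C/ΔT = 278.54/15.72 = 17.72.
Ẇ_min = Q̇/COP_Carnot = 28700/17.72 = 1620 W = 2.172 hp.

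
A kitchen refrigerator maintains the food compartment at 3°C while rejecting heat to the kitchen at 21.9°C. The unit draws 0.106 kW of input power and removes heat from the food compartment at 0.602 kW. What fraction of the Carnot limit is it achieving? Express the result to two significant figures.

COP_actual = Q̇_C/Ẇ = 0.6020/0.1060 = 5.679.
In absolute terms T_C = 276.15 K and T_H = 295.05 K, so ΔT = 18.90 K.
COP_Carnot = T_C/ΔT = 276.15/18.90 = 14.61.
η_II = COP_actual/COP_Carnot = 5.679/14.61 = 0.3887.

0.39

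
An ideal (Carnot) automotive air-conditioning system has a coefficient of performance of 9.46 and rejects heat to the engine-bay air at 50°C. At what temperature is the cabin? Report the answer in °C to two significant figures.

19 °C

For a Carnot refrigerator COP_R = T_C/(T_H − T_C), so T_C = COP·T_H/(1 + COP).
With T_H = 323.15 K, T_C = 9.46 × 323.15/10.46 = 292.26 K.
Converting, 292.26 K = 19.11°C.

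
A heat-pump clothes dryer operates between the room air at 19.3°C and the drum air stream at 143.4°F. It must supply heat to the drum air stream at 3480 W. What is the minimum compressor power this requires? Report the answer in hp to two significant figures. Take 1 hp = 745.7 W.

In absolute terms T_C = 292.45 K and T_H = 335.04 K, so ΔT = 42.59 K.
COP_Carnot = T_H/ΔT = 335.04/42.59 = 7.867.
Ẇ_min = Q̇/COP_Carnot = 3480/7.867 = 442.4 W = 0.5932 hp.

0.59 hp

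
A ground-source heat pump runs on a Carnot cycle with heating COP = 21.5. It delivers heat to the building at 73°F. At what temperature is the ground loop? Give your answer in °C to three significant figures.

9.01 °C

COP_HP = T_H/(T_H − T_C) gives T_H − T_C = T_H/COP.
With T_H = 295.93 K, T_C = 295.93 × (1 − 1/21.5) = 282.16 K.
Converting, 282.16 K = 9.01°C.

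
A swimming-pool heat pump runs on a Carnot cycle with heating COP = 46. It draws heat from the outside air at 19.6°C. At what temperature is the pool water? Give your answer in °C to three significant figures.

COP_HP = T_H/(T_H − T_C) rearranges to T_H = COP·T_C/(COP − 1).
With T_C = 292.75 K, T_H = 46 × 292.75/45.00 = 299.26 K.
Converting, 299.26 K = 26.11°C.

26.1 °C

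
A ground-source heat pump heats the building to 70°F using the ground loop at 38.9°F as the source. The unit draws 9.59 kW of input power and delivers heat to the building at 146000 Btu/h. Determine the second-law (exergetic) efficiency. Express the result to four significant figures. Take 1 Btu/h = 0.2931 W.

0.2620

Converting, Q̇_H = 146000 Btu/h = 42.79 kW, so COP_actual = Q̇_H/Ẇ = 42.79/9.590 = 4.462.
In absolute terms T_C = 276.98 K and T_H = 294.26 K, so ΔT = 17.28 K.
COP_Carnot = T_H/ΔT = 294.26/17.28 = 17.03.
η_II = COP_actual/COP_Carnot = 4.462/17.03 = 0.2620.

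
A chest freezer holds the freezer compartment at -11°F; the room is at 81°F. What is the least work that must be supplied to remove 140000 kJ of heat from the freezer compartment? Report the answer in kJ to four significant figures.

28710 kJ

In absolute terms T_C = 249.26 K and T_H = 300.37 K, so ΔT = 51.11 K.
The reversible limit is COP_R = T_C/ΔT = 4.877, so W_min = Q_C/COP = Q_C·ΔT/T_C.
W_min = 140000 × 51.11/249.26 = 28710 kJ.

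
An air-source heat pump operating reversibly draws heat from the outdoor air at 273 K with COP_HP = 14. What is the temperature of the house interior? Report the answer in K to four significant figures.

294.0 K

COP_HP = T_H/(T_H − T_C) rearranges to T_H = COP·T_C/(COP − 1).
With T_C = 273.00 K, T_H = 14 × 273.00/13.00 = 294.00 K.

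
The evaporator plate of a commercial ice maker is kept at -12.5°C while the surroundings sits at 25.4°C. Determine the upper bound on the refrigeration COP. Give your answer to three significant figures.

In absolute terms T_C = 260.65 K and T_H = 298.55 K, so ΔT = 37.90 K.
For a reversible cycle, COP_Carnot = T_C/ΔT = 260.65/37.90 = 6.877.

6.88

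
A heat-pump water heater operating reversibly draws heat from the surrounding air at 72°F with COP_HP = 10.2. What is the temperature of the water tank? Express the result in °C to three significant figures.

COP_HP = T_H/(T_H − T_C) rearranges to T_H = COP·T_C/(COP − 1).
With T_C = 295.37 K, T_H = 10.2 × 295.37/9.200 = 327.48 K.
Converting, 327.48 K = 54.33°C.

54.3 °C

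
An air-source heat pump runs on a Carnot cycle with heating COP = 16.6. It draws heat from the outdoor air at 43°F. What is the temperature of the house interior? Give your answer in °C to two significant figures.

COP_HP = T_H/(T_H − T_C) rearranges to T_H = COP·T_C/(COP − 1).
With T_C = 279.26 K, T_H = 16.6 × 279.26/15.60 = 297.16 K.
Converting, 297.16 K = 24.01°C.

24 °C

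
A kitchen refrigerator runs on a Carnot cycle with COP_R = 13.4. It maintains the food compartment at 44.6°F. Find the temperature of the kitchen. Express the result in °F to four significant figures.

COP_R = T_C/(T_H − T_C) gives T_H − T_C = T_C/COP.
With T_C = 280.15 K, T_H = 280.15 × (1 + 1/13.4) = 301.06 K.
Converting, 301.06 K = 82.23°F.

82.23 °F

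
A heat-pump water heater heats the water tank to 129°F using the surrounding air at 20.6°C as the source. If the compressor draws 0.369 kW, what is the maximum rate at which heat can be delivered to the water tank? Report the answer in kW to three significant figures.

3.63 kW

In absolute terms T_C = 293.75 K and T_H = 327.04 K, so ΔT = 33.29 K.
COP_Carnot = T_H/ΔT = 327.04/33.29 = 9.824.
Q̇_max = COP_Carnot × Ẇ = 9.824 × 0.3690 kW = 3.625 kW.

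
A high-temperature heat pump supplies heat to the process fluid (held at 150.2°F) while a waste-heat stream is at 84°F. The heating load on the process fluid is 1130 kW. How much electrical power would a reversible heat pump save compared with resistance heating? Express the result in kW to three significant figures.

In absolute terms T_C = 302.04 K and T_H = 338.82 K, so ΔT = 36.78 K.
COP_Carnot = T_H/ΔT = 338.82/36.78 = 9.213.
Resistance heating needs Ẇ_res = Q̇_H = 1130 kW; the reversible heat pump needs only Ẇ_hp = Q̇_H/COP = 122.7 kW.
Saving = 1130 − 122.7 = 1007 kW.

1010 kW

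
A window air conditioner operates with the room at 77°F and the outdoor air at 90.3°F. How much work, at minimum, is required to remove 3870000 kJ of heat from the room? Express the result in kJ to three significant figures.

95900 kJ

In absolute terms T_C = 298.15 K and T_H = 305.54 K, so ΔT = 7.389 K.
The reversible limit is COP_R = T_C/ΔT = 40.35, so W_min = Q_C/COP = Q_C·ΔT/T_C.
W_min = 3870000 × 7.389/298.15 = 95910 kJ.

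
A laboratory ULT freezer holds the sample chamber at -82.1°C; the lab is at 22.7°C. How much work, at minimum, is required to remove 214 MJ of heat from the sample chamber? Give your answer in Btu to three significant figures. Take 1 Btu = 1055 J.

In absolute terms T_C = 191.05 K and T_H = 295.85 K, so ΔT = 104.8 K.
The reversible limit is COP_R = T_C/ΔT = 1.823, so W_min = Q_C/COP = Q_C·ΔT/T_C.
W_min = 214.0 × 104.8/191.05 = 117.4 MJ = 111300 Btu.

111000 Btu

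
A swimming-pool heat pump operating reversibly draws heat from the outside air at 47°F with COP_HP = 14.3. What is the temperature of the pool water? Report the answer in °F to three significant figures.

COP_HP = T_H/(T_H − T_C) rearranges to T_H = COP·T_C/(COP − 1).
With T_C = 281.48 K, T_H = 14.3 × 281.48/13.30 = 302.65 K.
Converting, 302.65 K = 85.10°F.

85.1 °F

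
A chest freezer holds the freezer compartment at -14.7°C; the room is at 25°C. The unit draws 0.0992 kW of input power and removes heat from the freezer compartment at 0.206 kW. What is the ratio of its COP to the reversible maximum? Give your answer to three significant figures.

0.319

COP_actual = Q̇_C/Ẇ = 0.2060/0.09920 = 2.077.
In absolute terms T_C = 258.45 K and T_H = 298.15 K, so ΔT = 39.70 K.
COP_Carnot = T_C/ΔT = 258.45/39.70 = 6.510.
η_II = COP_actual/COP_Carnot = 2.077/6.510 = 0.3190.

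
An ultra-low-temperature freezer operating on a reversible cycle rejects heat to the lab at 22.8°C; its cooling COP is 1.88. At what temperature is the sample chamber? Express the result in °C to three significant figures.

-80.0 °C

For a Carnot refrigerator COP_R = T_C/(T_H − T_C), so T_C = COP·T_H/(1 + COP).
With T_H = 295.95 K, T_C = 1.88 × 295.95/2.880 = 193.19 K.
Converting, 193.19 K = -79.96°C.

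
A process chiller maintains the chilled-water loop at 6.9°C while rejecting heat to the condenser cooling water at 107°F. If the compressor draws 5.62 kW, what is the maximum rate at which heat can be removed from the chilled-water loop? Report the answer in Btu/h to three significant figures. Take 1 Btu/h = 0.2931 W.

154000 Btu/h

In absolute terms T_C = 280.05 K and T_H = 314.82 K, so ΔT = 34.77 K.
COP_Carnot = T_C/ΔT = 280.05/34.77 = 8.055.
Q̇_max = COP_Carnot × Ẇ = 8.055 × 5.620 kW = 45.27 kW = 154500 Btu/h.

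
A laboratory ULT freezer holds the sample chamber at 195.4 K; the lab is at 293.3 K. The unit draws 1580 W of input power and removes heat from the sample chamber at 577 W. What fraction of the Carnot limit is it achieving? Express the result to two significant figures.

0.18

COP_actual = Q̇_C/Ẇ = 577.0/1580 = 0.3652.
The reservoir spacing is ΔT = 293.3 − 195.4 = 97.90 K.
COP_Carnot = T_C/ΔT = 195.40/97.90 = 1.996.
η_II = COP_actual/COP_Carnot = 0.3652/1.996 = 0.1830.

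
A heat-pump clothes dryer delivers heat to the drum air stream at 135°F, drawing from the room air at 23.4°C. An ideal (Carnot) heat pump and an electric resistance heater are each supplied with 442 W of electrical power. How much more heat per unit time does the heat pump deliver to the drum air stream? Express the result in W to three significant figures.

In absolute terms T_C = 296.55 K and T_H = 330.37 K, so ΔT = 33.82 K.
COP_Carnot = T_H/ΔT = 330.37/33.82 = 9.768.
The heat pump delivers Q̇_H = COP × Ẇ = 4317 W; the resistance heater delivers Ẇ = 442.0 W.
Extra = (COP − 1)·Ẇ = 3875 W.

3880 W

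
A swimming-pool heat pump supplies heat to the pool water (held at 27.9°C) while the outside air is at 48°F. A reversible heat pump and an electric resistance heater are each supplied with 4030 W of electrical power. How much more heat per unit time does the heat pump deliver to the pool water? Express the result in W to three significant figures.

59800 W

In absolute terms T_C = 282.04 K and T_H = 301.05 K, so ΔT = 19.01 K.
COP_Carnot = T_H/ΔT = 301.05/19.01 = 15.84.
The heat pump delivers Q̇_H = COP × Ẇ = 63820 W; the resistance heater delivers Ẇ = 4030 W.
Extra = (COP − 1)·Ẇ = 59790 W.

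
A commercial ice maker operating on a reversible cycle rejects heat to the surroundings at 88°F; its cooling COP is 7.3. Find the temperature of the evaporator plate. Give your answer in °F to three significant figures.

22.0 °F

For a Carnot refrigerator COP_R = T_C/(T_H − T_C), so T_C = COP·T_H/(1 + COP).
With T_H = 304.26 K, T_C = 7.3 × 304.26/8.300 = 267.60 K.
Converting, 267.60 K = 22.02°F.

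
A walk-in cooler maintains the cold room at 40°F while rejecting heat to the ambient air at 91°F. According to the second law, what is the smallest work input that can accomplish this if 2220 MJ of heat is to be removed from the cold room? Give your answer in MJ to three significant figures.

In absolute terms T_C = 277.59 K and T_H = 305.93 K, so ΔT = 28.33 K.
The reversible limit is COP_R = T_C/ΔT = 9.797, so W_min = Q_C/COP = Q_C·ΔT/T_C.
W_min = 2220 × 28.33/277.59 = 226.6 MJ.

227 MJ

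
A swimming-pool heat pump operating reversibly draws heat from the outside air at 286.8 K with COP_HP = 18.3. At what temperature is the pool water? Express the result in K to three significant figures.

COP_HP = T_H/(T_H − T_C) rearranges to T_H = COP·T_C/(COP − 1).
With T_C = 286.80 K, T_H = 18.3 × 286.80/17.30 = 303.38 K.

303 K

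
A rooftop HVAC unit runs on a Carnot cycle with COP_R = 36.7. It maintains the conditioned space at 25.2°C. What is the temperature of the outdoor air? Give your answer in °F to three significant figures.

COP_R = T_C/(T_H − T_C) gives T_H − T_C = T_C/COP.
With T_C = 298.35 K, T_H = 298.35 × (1 + 1/36.7) = 306.48 K.
Converting, 306.48 K = 91.99°F.

92.0 °F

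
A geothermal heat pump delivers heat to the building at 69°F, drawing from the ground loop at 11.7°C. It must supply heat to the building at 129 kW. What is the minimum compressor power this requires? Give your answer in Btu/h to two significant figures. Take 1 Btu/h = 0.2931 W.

13000 Btu/h

In absolute terms T_C = 284.85 K and T_H = 293.71 K, so ΔT = 8.856 K.
COP_Carnot = T_H/ΔT = 293.71/8.856 = 33.17.
Ẇ_min = Q̇/COP_Carnot = 129.0/33.17 = 3.889 kW = 13270 Btu/h.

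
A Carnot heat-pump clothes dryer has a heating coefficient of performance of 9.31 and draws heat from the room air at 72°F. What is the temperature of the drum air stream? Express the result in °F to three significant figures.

136 °F

COP_HP = T_H/(T_H − T_C) rearranges to T_H = COP·T_C/(COP − 1).
With T_C = 295.37 K, T_H = 9.31 × 295.37/8.310 = 330.92 K.
Converting, 330.92 K = 135.98°F.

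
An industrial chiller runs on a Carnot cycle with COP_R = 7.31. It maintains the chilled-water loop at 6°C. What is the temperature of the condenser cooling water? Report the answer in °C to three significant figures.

44.2 °C

COP_R = T_C/(T_H − T_C) gives T_H − T_C = T_C/COP.
With T_C = 279.15 K, T_H = 279.15 × (1 + 1/7.31) = 317.34 K.
Converting, 317.34 K = 44.19°C.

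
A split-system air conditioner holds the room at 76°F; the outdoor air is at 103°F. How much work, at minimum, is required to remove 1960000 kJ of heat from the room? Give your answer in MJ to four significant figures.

In absolute terms T_C = 297.59 K and T_H = 312.59 K, so ΔT = 15.00 K.
The reversible limit is COP_R = T_C/ΔT = 19.84, so W_min = Q_C/COP = Q_C·ΔT/T_C.
W_min = 1960000 × 15.00/297.59 = 98790 kJ = 98.79 MJ.

98.79 MJ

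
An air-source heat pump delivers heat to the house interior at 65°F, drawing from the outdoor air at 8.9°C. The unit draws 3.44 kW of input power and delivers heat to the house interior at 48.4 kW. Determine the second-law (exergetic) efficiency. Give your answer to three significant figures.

0.455

COP_actual = Q̇_H/Ẇ = 48.40/3.440 = 14.07.
In absolute terms T_C = 282.05 K and T_H = 291.48 K, so ΔT = 9.433 K.
COP_Carnot = T_H/ΔT = 291.48/9.433 = 30.90.
η_II = COP_actual/COP_Carnot = 14.07/30.90 = 0.4553.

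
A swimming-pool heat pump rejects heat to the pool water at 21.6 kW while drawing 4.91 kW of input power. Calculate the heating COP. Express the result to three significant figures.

The first law gives Q̇_H = Q̇_C + Ẇ, so the three rates are Q̇_C = 16.69, Q̇_H = 21.60, Ẇ = 4.910 kW.
COP_HP = Q̇_H/Ẇ = 21.60/4.910 = 4.399.

4.40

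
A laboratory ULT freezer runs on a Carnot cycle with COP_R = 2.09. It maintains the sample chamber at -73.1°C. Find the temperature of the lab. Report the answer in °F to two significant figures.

COP_R = T_C/(T_H − T_C) gives T_H − T_C = T_C/COP.
With T_C = 200.05 K, T_H = 200.05 × (1 + 1/2.09) = 295.77 K.
Converting, 295.77 K = 72.71°F.

73 °F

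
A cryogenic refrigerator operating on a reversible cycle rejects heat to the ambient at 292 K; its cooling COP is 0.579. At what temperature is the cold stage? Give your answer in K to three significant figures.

For a Carnot refrigerator COP_R = T_C/(T_H − T_C), so T_C = COP·T_H/(1 + COP).
With T_H = 292.00 K, T_C = 0.579 × 292.00/1.579 = 107.07 K.

107 K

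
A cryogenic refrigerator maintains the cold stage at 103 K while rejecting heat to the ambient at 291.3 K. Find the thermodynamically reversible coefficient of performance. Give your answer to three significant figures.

0.547

The reservoir spacing is ΔT = 291.3 − 103 = 188.3 K.
For a reversible cycle, COP_Carnot = T_C/ΔT = 103.00/188.3 = 0.5470.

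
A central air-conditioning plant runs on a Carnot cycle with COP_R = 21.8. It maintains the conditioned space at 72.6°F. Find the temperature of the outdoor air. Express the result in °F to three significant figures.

97.0 °F

COP_R = T_C/(T_H − T_C) gives T_H − T_C = T_C/COP.
With T_C = 295.71 K, T_H = 295.71 × (1 + 1/21.8) = 309.27 K.
Converting, 309.27 K = 97.02°F.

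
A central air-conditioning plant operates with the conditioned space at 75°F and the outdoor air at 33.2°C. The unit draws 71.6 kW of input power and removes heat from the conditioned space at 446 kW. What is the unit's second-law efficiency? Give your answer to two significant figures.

COP_actual = Q̇_C/Ẇ = 446.0/71.60 = 6.229.
In absolute terms T_C = 297.04 K and T_H = 306.35 K, so ΔT = 9.311 K.
COP_Carnot = T_C/ΔT = 297.04/9.311 = 31.90.
η_II = COP_actual/COP_Carnot = 6.229/31.90 = 0.1953.

0.20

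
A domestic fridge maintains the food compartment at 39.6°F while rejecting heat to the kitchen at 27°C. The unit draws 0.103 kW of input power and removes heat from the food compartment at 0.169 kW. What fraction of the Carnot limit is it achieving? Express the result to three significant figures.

COP_actual = Q̇_C/Ẇ = 0.1690/0.1030 = 1.641.
In absolute terms T_C = 277.37 K and T_H = 300.15 K, so ΔT = 22.78 K.
COP_Carnot = T_C/ΔT = 277.37/22.78 = 12.18.
η_II = COP_actual/COP_Carnot = 1.641/12.18 = 0.1347.

0.135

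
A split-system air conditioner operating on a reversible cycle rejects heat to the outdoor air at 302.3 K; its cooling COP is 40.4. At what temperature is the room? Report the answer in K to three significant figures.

295 K

For a Carnot refrigerator COP_R = T_C/(T_H − T_C), so T_C = COP·T_H/(1 + COP).
With T_H = 302.30 K, T_C = 40.4 × 302.30/41.40 = 295.00 K.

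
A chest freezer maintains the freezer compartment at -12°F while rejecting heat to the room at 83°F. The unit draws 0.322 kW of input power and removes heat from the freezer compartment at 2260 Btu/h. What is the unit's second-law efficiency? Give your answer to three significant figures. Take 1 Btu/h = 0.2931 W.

0.437

Converting, Q̇_C = 2260 Btu/h = 0.6624 kW, so COP_actual = Q̇_C/Ẇ = 0.6624/0.3220 = 2.057.
In absolute terms T_C = 248.71 K and T_H = 301.48 K, so ΔT = 52.78 K.
COP_Carnot = T_C/ΔT = 248.71/52.78 = 4.712.
η_II = COP_actual/COP_Carnot = 2.057/4.712 = 0.4366.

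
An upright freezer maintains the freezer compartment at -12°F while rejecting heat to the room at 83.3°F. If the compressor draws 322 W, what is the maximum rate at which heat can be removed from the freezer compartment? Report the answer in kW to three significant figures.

1.51 kW

In absolute terms T_C = 248.71 K and T_H = 301.65 K, so ΔT = 52.94 K.
COP_Carnot = T_C/ΔT = 248.71/52.94 = 4.697.
Q̇_max = COP_Carnot × Ẇ = 4.697 × 322.0 W = 1513 W = 1.513 kW.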